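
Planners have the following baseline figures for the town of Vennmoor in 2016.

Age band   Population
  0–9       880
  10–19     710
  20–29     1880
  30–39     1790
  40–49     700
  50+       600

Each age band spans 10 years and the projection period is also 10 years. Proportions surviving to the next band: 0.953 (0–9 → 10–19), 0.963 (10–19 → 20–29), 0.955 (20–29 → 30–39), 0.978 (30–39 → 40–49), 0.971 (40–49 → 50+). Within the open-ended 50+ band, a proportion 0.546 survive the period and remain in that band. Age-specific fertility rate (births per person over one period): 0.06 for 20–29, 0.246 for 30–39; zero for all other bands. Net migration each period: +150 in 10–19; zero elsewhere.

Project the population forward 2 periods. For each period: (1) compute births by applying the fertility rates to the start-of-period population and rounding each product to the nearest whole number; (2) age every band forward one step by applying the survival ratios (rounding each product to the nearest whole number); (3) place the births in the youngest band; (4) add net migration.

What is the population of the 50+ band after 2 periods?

2250

Period 1.
Births: 1880 * 0.06 = 113  |  1790 * 0.246 = 440 → total 553
10–19: 880 * 0.953 = 839
20–29: 710 * 0.963 = 684
30–39: 1880 * 0.955 = 1795
40–49: 1790 * 0.978 = 1751
50+: 700 * 0.971 + 600 * 0.546 = 680 + 328 = 1008
Net migration: 10–19 + 150 → 989
Giving 553 / 989 / 684 / 1795 / 1751 / 1008.
Period 2.
Births: 684 * 0.06 = 41  |  1795 * 0.246 = 442 → total 483
10–19: 553 * 0.953 = 527
20–29: 989 * 0.963 = 952
30–39: 684 * 0.955 = 653
40–49: 1795 * 0.978 = 1756
50+: 1751 * 0.971 + 1008 * 0.546 = 1700 + 550 = 2250
Net migration: 10–19 + 150 → 677
Giving 483 / 677 / 952 / 653 / 1756 / 2250.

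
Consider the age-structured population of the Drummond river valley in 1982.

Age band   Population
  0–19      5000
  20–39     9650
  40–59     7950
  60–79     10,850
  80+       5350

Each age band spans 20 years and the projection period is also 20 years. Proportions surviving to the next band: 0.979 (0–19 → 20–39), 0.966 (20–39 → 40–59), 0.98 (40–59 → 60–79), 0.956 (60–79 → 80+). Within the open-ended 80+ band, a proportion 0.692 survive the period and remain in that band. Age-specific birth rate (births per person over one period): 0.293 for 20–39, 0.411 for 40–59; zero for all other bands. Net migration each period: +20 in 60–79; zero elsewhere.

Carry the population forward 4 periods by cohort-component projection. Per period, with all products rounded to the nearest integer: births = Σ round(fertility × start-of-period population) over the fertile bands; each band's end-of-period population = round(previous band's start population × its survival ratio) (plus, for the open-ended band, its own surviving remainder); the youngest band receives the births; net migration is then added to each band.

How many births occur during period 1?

6094

Numbering the groups 1..5 from youngest to oldest:
Period 1.
Births: 9650 * 0.293 = 2827, 7950 * 0.411 = 3267 ⇒ total 6094
Group 2: 5000 * 0.979 = 4895
Group 3: 9650 * 0.966 = 9322
Group 4: 7950 * 0.98 = 7791
Group 5: 10850 * 0.956 + 5350 * 0.692 = 10373 + 3702 = 14075
Net migration: Group 4 + 20 → 7811
Giving 6094 / 4895 / 9322 / 7811 / 14075.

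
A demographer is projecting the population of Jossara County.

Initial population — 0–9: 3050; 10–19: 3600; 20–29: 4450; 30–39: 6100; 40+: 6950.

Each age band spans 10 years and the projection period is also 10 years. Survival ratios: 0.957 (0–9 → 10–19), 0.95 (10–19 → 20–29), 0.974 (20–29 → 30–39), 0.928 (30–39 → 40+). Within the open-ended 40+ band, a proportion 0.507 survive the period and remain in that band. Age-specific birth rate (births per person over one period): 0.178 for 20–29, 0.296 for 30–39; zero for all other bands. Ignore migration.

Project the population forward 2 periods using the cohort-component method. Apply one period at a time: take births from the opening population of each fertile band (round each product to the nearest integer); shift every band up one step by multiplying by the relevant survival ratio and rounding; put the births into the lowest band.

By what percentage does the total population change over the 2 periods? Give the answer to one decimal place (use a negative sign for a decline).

Call the groups 1 to 5, youngest first.
[period 1]
Births: 4450 × 0.178 = 792  |  6100 × 0.296 = 1806 — total 2598
Group 2: 3050 × 0.957 = 2919
Group 3: 3600 × 0.95 = 3420
Group 4: 4450 × 0.974 = 4334
Group 5: 6100 × 0.928 + 6950 × 0.507 = 5661 + 3524 = 9185
Giving 2598 / 2919 / 3420 / 4334 / 9185.
[period 2]
Births: 3420 × 0.178 = 609  |  4334 × 0.296 = 1283 — total 1892
Group 2: 2598 × 0.957 = 2486
Group 3: 2919 × 0.95 = 2773
Group 4: 3420 × 0.974 = 3331
Group 5: 4334 × 0.928 + 9185 × 0.507 = 4022 + 4657 = 8679
Giving 1892 / 2486 / 2773 / 3331 / 8679.
Total: 24150 → 19161; change = -4989; percentage change = -20.7%

-20.7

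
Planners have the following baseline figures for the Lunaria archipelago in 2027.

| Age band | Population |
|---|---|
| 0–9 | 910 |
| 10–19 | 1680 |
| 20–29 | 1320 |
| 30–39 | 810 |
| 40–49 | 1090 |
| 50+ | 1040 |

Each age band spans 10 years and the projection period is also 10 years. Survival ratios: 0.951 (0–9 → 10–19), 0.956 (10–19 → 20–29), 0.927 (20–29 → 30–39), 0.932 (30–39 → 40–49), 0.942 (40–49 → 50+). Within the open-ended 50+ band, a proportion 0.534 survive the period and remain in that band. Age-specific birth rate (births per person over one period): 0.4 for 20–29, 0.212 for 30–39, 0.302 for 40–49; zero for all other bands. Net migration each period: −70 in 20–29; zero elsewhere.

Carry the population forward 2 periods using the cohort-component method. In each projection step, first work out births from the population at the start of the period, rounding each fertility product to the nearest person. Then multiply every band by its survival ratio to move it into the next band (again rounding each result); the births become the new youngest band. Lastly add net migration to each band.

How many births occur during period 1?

1029

(Groups numbered youngest = 1 to oldest = 6.)
Period 1.
Births: 1320 × 0.4 = 528  |  810 × 0.212 = 172  |  1090 × 0.302 = 329 → total 1029
Group 2: 910 × 0.951 = 865
Group 3: 1680 × 0.956 = 1606
Group 4: 1320 × 0.927 = 1224
Group 5: 810 × 0.932 = 755
Group 6: 1090 × 0.942 + 1040 × 0.534 = 1027 + 555 = 1582
Net migration: Group 3 − 70 → 1536
Giving 1029 / 865 / 1536 / 1224 / 755 / 1582.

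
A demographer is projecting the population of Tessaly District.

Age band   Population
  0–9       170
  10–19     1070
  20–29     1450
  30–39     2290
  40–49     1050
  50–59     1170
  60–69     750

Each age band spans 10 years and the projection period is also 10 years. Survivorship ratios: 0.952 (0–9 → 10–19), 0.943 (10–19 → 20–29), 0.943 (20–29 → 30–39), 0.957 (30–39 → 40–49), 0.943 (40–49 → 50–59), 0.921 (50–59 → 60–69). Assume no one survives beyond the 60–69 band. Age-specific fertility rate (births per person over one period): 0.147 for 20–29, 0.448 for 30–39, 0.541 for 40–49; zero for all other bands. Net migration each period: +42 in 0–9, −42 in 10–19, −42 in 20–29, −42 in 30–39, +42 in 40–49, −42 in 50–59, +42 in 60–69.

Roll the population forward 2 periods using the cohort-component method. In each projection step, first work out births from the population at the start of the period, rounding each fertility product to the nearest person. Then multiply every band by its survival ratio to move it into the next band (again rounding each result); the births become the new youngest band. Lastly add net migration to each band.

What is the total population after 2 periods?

8936

— Period 1 —
Births: 1450 × 0.147 = 213 ; 2290 × 0.448 = 1026 ; 1050 × 0.541 = 568 → 1807
10–19: 170 × 0.952 = 162
20–29: 1070 × 0.943 = 1009
30–39: 1450 × 0.943 = 1367
40–49: 2290 × 0.957 = 2192
50–59: 1050 × 0.943 = 990
60–69: 1170 × 0.921 = 1078
Net migration: 0–9 + 42 → 1849; 10–19 − 42 → 120; 20–29 − 42 → 967; 30–39 − 42 → 1325; 40–49 + 42 → 2234; 50–59 − 42 → 948; 60–69 + 42 → 1120
Giving 1849 / 120 / 967 / 1325 / 2234 / 948 / 1120.
— Period 2 —
Births: 967 × 0.147 = 142 ; 1325 × 0.448 = 594 ; 2234 × 0.541 = 1209 → 1945
10–19: 1849 × 0.952 = 1760
20–29: 120 × 0.943 = 113
30–39: 967 × 0.943 = 912
40–49: 1325 × 0.957 = 1268
50–59: 2234 × 0.943 = 2107
60–69: 948 × 0.921 = 873
Net migration: 0–9 + 42 → 1987; 10–19 − 42 → 1718; 20–29 − 42 → 71; 30–39 − 42 → 870; 40–49 + 42 → 1310; 50–59 − 42 → 2065; 60–69 + 42 → 915
Giving 1987 / 1718 / 71 / 870 / 1310 / 2065 / 915.
Total after period 2: 1987 + 1718 + 71 + 870 + 1310 + 2065 + 915 = 8936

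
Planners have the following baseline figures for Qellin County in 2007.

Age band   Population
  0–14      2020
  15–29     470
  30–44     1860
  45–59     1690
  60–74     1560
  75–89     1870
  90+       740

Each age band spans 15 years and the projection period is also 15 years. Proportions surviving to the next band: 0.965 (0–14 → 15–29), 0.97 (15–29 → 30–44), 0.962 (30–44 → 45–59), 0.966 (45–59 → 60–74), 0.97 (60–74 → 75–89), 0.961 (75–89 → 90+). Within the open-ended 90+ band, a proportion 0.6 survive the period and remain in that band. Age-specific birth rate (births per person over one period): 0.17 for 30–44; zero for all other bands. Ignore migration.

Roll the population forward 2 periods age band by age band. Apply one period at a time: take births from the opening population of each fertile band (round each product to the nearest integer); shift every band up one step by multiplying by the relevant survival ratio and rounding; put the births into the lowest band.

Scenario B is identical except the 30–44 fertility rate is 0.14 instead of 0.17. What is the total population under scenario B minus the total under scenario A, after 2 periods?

(Groups numbered youngest = 1 to oldest = 7.)
— Period 1 —
Births: 1860 * 0.17 = 316
Group 2: 2020 * 0.965 = 1949
Group 3: 470 * 0.97 = 456
Group 4: 1860 * 0.962 = 1789
Group 5: 1690 * 0.966 = 1633
Group 6: 1560 * 0.97 = 1513
Group 7: 1870 * 0.961 + 740 * 0.6 = 1797 + 444 = 2241
Population now: 0–14=316, 15–29=1949, 30–44=456, 45–59=1789, 60–74=1633, 75–89=1513, 90+=2241
— Period 2 —
Births: 456 * 0.17 = 78
Group 2: 316 * 0.965 = 305
Group 3: 1949 * 0.97 = 1891
Group 4: 456 * 0.962 = 439
Group 5: 1789 * 0.966 = 1728
Group 6: 1633 * 0.97 = 1584
Group 7: 1513 * 0.961 + 2241 * 0.6 = 1454 + 1345 = 2799
Population now: 0–14=78, 15–29=305, 30–44=1891, 45–59=439, 60–74=1728, 75–89=1584, 90+=2799
Scenario A total after 2 periods: 8824
Scenario B projection —
— Period 1 —
Births: 1860 * 0.14 = 260
Group 2: 2020 * 0.965 = 1949
Group 3: 470 * 0.97 = 456
Group 4: 1860 * 0.962 = 1789
Group 5: 1690 * 0.966 = 1633
Group 6: 1560 * 0.97 = 1513
Group 7: 1870 * 0.961 + 740 * 0.6 = 1797 + 444 = 2241
Population now: 0–14=260, 15–29=1949, 30–44=456, 45–59=1789, 60–74=1633, 75–89=1513, 90+=2241
— Period 2 —
Births: 456 * 0.14 = 64
Group 2: 260 * 0.965 = 251
Group 3: 1949 * 0.97 = 1891
Group 4: 456 * 0.962 = 439
Group 5: 1789 * 0.966 = 1728
Group 6: 1633 * 0.97 = 1584
Group 7: 1513 * 0.961 + 2241 * 0.6 = 1454 + 1345 = 2799
Population now: 0–14=64, 15–29=251, 30–44=1891, 45–59=439, 60–74=1728, 75–89=1584, 90+=2799
Scenario B total after 2 periods: 8756
Difference B − A = 8756 − 8824 = -68

-68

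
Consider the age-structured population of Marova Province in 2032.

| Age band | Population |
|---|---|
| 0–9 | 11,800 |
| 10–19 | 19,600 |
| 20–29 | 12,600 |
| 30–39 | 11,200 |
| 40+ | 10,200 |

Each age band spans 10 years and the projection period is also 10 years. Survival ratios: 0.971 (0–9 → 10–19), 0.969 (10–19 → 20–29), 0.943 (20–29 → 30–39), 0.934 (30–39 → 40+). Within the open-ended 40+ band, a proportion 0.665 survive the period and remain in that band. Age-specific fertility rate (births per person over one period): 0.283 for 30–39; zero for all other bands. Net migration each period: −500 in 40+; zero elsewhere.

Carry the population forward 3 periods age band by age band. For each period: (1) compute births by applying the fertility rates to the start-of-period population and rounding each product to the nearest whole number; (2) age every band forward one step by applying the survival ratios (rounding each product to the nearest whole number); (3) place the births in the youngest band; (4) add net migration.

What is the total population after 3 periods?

(Groups numbered youngest = 1 to oldest = 5.)
After projecting period 1:
Births: 11200 × 0.283 = 3170
Group 2: 11800 × 0.971 = 11458
Group 3: 19600 × 0.969 = 18992
Group 4: 12600 × 0.943 = 11882
Group 5: 11200 × 0.934 + 10200 × 0.665 = 10461 + 6783 = 17244
Net migration: Group 5 − 500 → 16744
Population now: 0–9=3170, 10–19=11458, 20–29=18992, 30–39=11882, 40+=16744
After projecting period 2:
Births: 11882 × 0.283 = 3363
Group 2: 3170 × 0.971 = 3078
Group 3: 11458 × 0.969 = 11103
Group 4: 18992 × 0.943 = 17909
Group 5: 11882 × 0.934 + 16744 × 0.665 = 11098 + 11135 = 22233
Net migration: Group 5 − 500 → 21733
Population now: 0–9=3363, 10–19=3078, 20–29=11103, 30–39=17909, 40+=21733
After projecting period 3:
Births: 17909 × 0.283 = 5068
Group 2: 3363 × 0.971 = 3265
Group 3: 3078 × 0.969 = 2983
Group 4: 11103 × 0.943 = 10470
Group 5: 17909 × 0.934 + 21733 × 0.665 = 16727 + 14452 = 31179
Net migration: Group 5 − 500 → 30679
Population now: 0–9=5068, 10–19=3265, 20–29=2983, 30–39=10470, 40+=30679
Total after period 3: 5068 + 3265 + 2983 + 10470 + 30679 = 52465

52465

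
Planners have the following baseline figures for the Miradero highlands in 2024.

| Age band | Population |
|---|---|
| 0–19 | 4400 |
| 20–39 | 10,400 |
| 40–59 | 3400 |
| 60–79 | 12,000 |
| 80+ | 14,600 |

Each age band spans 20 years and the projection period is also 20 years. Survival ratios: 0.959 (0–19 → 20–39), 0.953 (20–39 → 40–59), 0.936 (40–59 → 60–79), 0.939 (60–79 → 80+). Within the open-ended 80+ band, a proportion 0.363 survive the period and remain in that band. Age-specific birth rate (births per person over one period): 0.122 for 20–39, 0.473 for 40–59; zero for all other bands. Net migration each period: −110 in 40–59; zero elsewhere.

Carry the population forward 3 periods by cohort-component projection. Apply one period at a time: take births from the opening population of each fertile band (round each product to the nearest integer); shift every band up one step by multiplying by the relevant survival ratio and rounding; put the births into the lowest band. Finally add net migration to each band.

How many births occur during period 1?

2877

Period 1.
Births: 10400 × 0.122 = 1269 ; 3400 × 0.473 = 1608 → total 2877
20–39: 4400 × 0.959 = 4220
40–59: 10400 × 0.953 = 9911
60–79: 3400 × 0.936 = 3182
80+: 12000 × 0.939 + 14600 × 0.363 = 11268 + 5300 = 16568
Net migration: 40–59 − 110 → 9801
Giving 2877 / 4220 / 9801 / 3182 / 16568.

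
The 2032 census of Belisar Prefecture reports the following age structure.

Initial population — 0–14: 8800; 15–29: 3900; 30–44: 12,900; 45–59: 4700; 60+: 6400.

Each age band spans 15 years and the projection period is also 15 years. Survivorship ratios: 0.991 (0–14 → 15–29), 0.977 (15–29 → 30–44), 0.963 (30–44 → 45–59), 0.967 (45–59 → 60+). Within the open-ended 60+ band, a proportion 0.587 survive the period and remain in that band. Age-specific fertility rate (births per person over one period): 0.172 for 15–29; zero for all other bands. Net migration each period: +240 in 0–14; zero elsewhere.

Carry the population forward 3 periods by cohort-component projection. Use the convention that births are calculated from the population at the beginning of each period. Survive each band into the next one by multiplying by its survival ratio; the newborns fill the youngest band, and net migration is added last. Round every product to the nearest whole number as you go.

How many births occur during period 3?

(Groups numbered youngest = 1 to oldest = 5.)
Period 1:
Births: 3900 × 0.172 = 671
Group 2: 8800 × 0.991 = 8721
Group 3: 3900 × 0.977 = 3810
Group 4: 12900 × 0.963 = 12423
Group 5: 4700 × 0.967 + 6400 × 0.587 = 4545 + 3757 = 8302
Net migration: Group 1 + 240 → 911
Giving 911 / 8721 / 3810 / 12423 / 8302.
Period 2:
Births: 8721 × 0.172 = 1500
Group 2: 911 × 0.991 = 903
Group 3: 8721 × 0.977 = 8520
Group 4: 3810 × 0.963 = 3669
Group 5: 12423 × 0.967 + 8302 × 0.587 = 12013 + 4873 = 16886
Net migration: Group 1 + 240 → 1740
Giving 1740 / 903 / 8520 / 3669 / 16886.
Period 3:
Births: 903 × 0.172 = 155
Group 2: 1740 × 0.991 = 1724
Group 3: 903 × 0.977 = 882
Group 4: 8520 × 0.963 = 8205
Group 5: 3669 × 0.967 + 16886 × 0.587 = 3548 + 9912 = 13460
Net migration: Group 1 + 240 → 395
Giving 395 / 1724 / 882 / 8205 / 13460.

155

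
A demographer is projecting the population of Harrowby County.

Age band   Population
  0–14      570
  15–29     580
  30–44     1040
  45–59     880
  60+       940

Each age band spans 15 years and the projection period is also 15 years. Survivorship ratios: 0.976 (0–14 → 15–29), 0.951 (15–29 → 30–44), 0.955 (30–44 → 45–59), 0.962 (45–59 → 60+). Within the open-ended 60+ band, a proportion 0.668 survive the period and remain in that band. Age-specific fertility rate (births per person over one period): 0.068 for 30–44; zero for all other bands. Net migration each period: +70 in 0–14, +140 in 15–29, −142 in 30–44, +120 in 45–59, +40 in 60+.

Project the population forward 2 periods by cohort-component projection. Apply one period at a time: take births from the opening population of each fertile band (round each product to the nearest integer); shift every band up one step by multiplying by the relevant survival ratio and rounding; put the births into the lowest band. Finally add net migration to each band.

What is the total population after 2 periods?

(Groups numbered youngest = 1 to oldest = 5.)
[period 1]
Births: 1040 * 0.068 = 71
Group 2: 570 * 0.976 = 556
Group 3: 580 * 0.951 = 552
Group 4: 1040 * 0.955 = 993
Group 5: 880 * 0.962 + 940 * 0.668 = 847 + 628 = 1475
Net migration: Group 1 + 70 → 141; Group 2 + 140 → 696; Group 3 − 142 → 410; Group 4 + 120 → 1113; Group 5 + 40 → 1515
Giving 141 / 696 / 410 / 1113 / 1515.
[period 2]
Births: 410 * 0.068 = 28
Group 2: 141 * 0.976 = 138
Group 3: 696 * 0.951 = 662
Group 4: 410 * 0.955 = 392
Group 5: 1113 * 0.962 + 1515 * 0.668 = 1071 + 1012 = 2083
Net migration: Group 1 + 70 → 98; Group 2 + 140 → 278; Group 3 − 142 → 520; Group 4 + 120 → 512; Group 5 + 40 → 2123
Giving 98 / 278 / 520 / 512 / 2123.
Total after period 2: 98 + 278 + 520 + 512 + 2123 = 3531

3531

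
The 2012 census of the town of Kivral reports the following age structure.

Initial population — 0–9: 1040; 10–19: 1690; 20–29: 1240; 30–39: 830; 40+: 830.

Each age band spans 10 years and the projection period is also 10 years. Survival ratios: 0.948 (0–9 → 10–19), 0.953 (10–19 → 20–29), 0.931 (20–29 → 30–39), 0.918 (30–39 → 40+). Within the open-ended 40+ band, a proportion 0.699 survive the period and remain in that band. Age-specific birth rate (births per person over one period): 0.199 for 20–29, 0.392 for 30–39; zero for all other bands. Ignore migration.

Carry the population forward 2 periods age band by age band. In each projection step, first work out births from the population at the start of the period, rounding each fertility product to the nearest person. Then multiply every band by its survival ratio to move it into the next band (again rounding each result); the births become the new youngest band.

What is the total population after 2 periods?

5752

Call the groups 1 to 5, youngest first.
Period 1.
Births: 1240 × 0.199 = 247, 830 × 0.392 = 325 — total 572
Group 2: 1040 × 0.948 = 986
Group 3: 1690 × 0.953 = 1611
Group 4: 1240 × 0.931 = 1154
Group 5: 830 × 0.918 + 830 × 0.699 = 762 + 580 = 1342
End of period: [572, 986, 1611, 1154, 1342]
Period 2.
Births: 1611 × 0.199 = 321, 1154 × 0.392 = 452 — total 773
Group 2: 572 × 0.948 = 542
Group 3: 986 × 0.953 = 940
Group 4: 1611 × 0.931 = 1500
Group 5: 1154 × 0.918 + 1342 × 0.699 = 1059 + 938 = 1997
End of period: [773, 542, 940, 1500, 1997]
Total after period 2: 773 + 542 + 940 + 1500 + 1997 = 5752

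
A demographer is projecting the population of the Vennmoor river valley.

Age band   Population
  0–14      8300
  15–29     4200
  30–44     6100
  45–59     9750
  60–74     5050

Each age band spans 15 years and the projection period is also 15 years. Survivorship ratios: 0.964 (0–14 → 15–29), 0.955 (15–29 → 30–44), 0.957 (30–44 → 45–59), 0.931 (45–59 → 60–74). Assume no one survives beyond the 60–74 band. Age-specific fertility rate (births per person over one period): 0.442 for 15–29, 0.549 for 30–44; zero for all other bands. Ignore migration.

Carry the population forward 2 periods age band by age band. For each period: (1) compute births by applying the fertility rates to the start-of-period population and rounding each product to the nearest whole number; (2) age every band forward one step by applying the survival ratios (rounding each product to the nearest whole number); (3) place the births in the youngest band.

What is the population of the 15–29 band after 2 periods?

Let group 1 be 0–14 through group 5 = 60–74.
After projecting period 1:
Births: 4200 * 0.442 = 1856, 6100 * 0.549 = 3349 — total 5205
Group 2: 8300 * 0.964 = 8001
Group 3: 4200 * 0.955 = 4011
Group 4: 6100 * 0.957 = 5838
Group 5: 9750 * 0.931 = 9077
Population now: 0–14=5205, 15–29=8001, 30–44=4011, 45–59=5838, 60–74=9077
After projecting period 2:
Births: 8001 * 0.442 = 3536, 4011 * 0.549 = 2202 — total 5738
Group 2: 5205 * 0.964 = 5018
Group 3: 8001 * 0.955 = 7641
Group 4: 4011 * 0.957 = 3839
Group 5: 5838 * 0.931 = 5435
Population now: 0–14=5738, 15–29=5018, 30–44=7641, 45–59=3839, 60–74=5435

5018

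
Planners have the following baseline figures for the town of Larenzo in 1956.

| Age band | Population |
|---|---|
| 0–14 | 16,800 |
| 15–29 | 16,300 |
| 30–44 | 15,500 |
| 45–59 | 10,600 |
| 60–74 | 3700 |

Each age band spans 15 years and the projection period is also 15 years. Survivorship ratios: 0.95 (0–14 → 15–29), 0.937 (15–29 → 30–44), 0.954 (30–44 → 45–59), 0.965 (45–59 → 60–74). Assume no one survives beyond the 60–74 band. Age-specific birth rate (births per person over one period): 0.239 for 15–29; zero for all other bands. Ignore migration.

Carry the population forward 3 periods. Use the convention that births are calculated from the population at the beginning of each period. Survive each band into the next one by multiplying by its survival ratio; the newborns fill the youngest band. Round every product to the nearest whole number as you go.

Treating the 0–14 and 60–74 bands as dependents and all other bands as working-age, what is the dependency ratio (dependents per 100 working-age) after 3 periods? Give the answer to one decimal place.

70.0

[period 1]
Births: 16300 × 0.239 = 3896
15–29: 16800 × 0.95 = 15960
30–44: 16300 × 0.937 = 15273
45–59: 15500 × 0.954 = 14787
60–74: 10600 × 0.965 = 10229
Giving 3896 / 15960 / 15273 / 14787 / 10229.
[period 2]
Births: 15960 × 0.239 = 3814
15–29: 3896 × 0.95 = 3701
30–44: 15960 × 0.937 = 14955
45–59: 15273 × 0.954 = 14570
60–74: 14787 × 0.965 = 14269
Giving 3814 / 3701 / 14955 / 14570 / 14269.
[period 3]
Births: 3701 × 0.239 = 885
15–29: 3814 × 0.95 = 3623
30–44: 3701 × 0.937 = 3468
45–59: 14955 × 0.954 = 14267
60–74: 14570 × 0.965 = 14060
Giving 885 / 3623 / 3468 / 14267 / 14060.
Dependents (band 0–14 + band 60–74) = 885 + 14060 = 14945; working-age = 21358; ratio = 14945/21358 × 100 = 70.0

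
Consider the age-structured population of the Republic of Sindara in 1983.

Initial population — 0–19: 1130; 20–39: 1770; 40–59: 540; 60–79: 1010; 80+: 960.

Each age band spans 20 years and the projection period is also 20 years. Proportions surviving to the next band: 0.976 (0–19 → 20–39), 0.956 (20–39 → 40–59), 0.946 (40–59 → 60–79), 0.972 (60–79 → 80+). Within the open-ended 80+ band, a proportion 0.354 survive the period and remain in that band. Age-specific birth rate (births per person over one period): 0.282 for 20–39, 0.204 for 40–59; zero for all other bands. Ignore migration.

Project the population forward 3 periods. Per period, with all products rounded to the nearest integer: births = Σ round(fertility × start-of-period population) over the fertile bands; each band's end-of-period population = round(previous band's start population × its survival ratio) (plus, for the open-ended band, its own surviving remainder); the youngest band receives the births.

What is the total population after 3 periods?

(Groups numbered youngest = 1 to oldest = 5.)
[period 1]
Births: 1770 × 0.282 = 499 ; 540 × 0.204 = 110 → 609
Group 2: 1130 × 0.976 = 1103
Group 3: 1770 × 0.956 = 1692
Group 4: 540 × 0.946 = 511
Group 5: 1010 × 0.972 + 960 × 0.354 = 982 + 340 = 1322
Population now: 0–19=609, 20–39=1103, 40–59=1692, 60–79=511, 80+=1322
[period 2]
Births: 1103 × 0.282 = 311 ; 1692 × 0.204 = 345 → 656
Group 2: 609 × 0.976 = 594
Group 3: 1103 × 0.956 = 1054
Group 4: 1692 × 0.946 = 1601
Group 5: 511 × 0.972 + 1322 × 0.354 = 497 + 468 = 965
Population now: 0–19=656, 20–39=594, 40–59=1054, 60–79=1601, 80+=965
[period 3]
Births: 594 × 0.282 = 168 ; 1054 × 0.204 = 215 → 383
Group 2: 656 × 0.976 = 640
Group 3: 594 × 0.956 = 568
Group 4: 1054 × 0.946 = 997
Group 5: 1601 × 0.972 + 965 × 0.354 = 1556 + 342 = 1898
Population now: 0–19=383, 20–39=640, 40–59=568, 60–79=997, 80+=1898
Total after period 3: 383 + 640 + 568 + 997 + 1898 = 4486

4486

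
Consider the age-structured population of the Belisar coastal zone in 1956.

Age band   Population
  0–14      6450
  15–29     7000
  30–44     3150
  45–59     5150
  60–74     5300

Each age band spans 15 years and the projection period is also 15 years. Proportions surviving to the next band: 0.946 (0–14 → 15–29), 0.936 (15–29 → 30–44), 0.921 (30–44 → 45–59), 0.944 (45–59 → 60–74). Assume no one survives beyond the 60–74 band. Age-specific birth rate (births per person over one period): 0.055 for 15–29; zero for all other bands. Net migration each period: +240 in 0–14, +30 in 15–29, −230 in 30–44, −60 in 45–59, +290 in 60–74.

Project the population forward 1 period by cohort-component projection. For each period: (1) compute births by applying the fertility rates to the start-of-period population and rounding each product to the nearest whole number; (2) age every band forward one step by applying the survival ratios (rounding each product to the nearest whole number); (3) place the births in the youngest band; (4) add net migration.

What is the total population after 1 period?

21072

Let group 1 be 0–14 through group 5 = 60–74.
[period 1]
Births: 7000 × 0.055 = 385
Group 2: 6450 × 0.946 = 6102
Group 3: 7000 × 0.936 = 6552
Group 4: 3150 × 0.921 = 2901
Group 5: 5150 × 0.944 = 4862
Net migration: Group 1 + 240 → 625; Group 2 + 30 → 6132; Group 3 − 230 → 6322; Group 4 − 60 → 2841; Group 5 + 290 → 5152
→ [625, 6132, 6322, 2841, 5152]
Total after period 1: 625 + 6132 + 6322 + 2841 + 5152 = 21072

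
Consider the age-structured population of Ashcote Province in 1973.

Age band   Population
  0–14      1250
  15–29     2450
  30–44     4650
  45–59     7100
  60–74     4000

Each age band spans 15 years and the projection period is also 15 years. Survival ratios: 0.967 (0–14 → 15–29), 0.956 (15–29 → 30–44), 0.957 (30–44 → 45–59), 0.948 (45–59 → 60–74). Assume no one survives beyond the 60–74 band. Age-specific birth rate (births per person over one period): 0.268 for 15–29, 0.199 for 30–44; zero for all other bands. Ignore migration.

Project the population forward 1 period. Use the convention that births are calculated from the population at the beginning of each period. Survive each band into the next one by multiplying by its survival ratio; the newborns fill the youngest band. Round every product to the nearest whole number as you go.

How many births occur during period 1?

1582

Let band 1 be 0–14 through band 5 = 60–74.
Period 1.
Births: 2450 * 0.268 = 657 ; 4650 * 0.199 = 925 — total 1582
Band 2: 1250 * 0.967 = 1209
Band 3: 2450 * 0.956 = 2342
Band 4: 4650 * 0.957 = 4450
Band 5: 7100 * 0.948 = 6731
Giving 1582 / 1209 / 2342 / 4450 / 6731.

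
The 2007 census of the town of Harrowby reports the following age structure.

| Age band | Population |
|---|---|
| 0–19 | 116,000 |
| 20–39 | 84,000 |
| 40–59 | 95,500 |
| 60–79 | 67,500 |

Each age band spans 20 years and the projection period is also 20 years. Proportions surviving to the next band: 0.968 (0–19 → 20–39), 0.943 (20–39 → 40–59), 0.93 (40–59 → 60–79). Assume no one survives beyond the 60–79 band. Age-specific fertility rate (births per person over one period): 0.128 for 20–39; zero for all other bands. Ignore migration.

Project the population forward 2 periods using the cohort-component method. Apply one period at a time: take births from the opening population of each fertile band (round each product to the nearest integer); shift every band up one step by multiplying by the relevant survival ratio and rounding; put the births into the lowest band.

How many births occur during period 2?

(Bands numbered youngest = 1 to oldest = 4.)
Period 1.
Births: 84000 * 0.128 = 10752
Band 2: 116000 * 0.968 = 112288
Band 3: 84000 * 0.943 = 79212
Band 4: 95500 * 0.93 = 88815
Population now: 0–19=10752, 20–39=112288, 40–59=79212, 60–79=88815
Period 2.
Births: 112288 * 0.128 = 14373
Band 2: 10752 * 0.968 = 10408
Band 3: 112288 * 0.943 = 105888
Band 4: 79212 * 0.93 = 73667
Population now: 0–19=14373, 20–39=10408, 40–59=105888, 60–79=73667

14373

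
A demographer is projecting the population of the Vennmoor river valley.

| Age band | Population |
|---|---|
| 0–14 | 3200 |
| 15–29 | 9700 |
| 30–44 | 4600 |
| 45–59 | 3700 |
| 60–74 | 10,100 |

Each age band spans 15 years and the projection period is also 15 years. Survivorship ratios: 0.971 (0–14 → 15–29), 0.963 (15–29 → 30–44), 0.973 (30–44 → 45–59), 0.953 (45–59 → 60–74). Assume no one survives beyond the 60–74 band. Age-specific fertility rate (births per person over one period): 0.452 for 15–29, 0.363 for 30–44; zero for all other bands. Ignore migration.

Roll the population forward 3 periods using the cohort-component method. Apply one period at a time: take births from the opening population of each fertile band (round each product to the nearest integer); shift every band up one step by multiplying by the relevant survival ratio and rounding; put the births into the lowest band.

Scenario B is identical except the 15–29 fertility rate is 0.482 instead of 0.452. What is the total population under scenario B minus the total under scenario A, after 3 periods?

After projecting period 1:
Births: 9700 * 0.452 = 4384  |  4600 * 0.363 = 1670 — total 6054
15–29: 3200 * 0.971 = 3107
30–44: 9700 * 0.963 = 9341
45–59: 4600 * 0.973 = 4476
60–74: 3700 * 0.953 = 3526
Population now: 0–14=6054, 15–29=3107, 30–44=9341, 45–59=4476, 60–74=3526
After projecting period 2:
Births: 3107 * 0.452 = 1404  |  9341 * 0.363 = 3391 — total 4795
15–29: 6054 * 0.971 = 5878
30–44: 3107 * 0.963 = 2992
45–59: 9341 * 0.973 = 9089
60–74: 4476 * 0.953 = 4266
Population now: 0–14=4795, 15–29=5878, 30–44=2992, 45–59=9089, 60–74=4266
After projecting period 3:
Births: 5878 * 0.452 = 2657  |  2992 * 0.363 = 1086 — total 3743
15–29: 4795 * 0.971 = 4656
30–44: 5878 * 0.963 = 5661
45–59: 2992 * 0.973 = 2911
60–74: 9089 * 0.953 = 8662
Population now: 0–14=3743, 15–29=4656, 30–44=5661, 45–59=2911, 60–74=8662
Scenario A total after 3 periods: 25633
Scenario B projection —
After projecting period 1:
Births: 9700 * 0.482 = 4675  |  4600 * 0.363 = 1670 — total 6345
15–29: 3200 * 0.971 = 3107
30–44: 9700 * 0.963 = 9341
45–59: 4600 * 0.973 = 4476
60–74: 3700 * 0.953 = 3526
Population now: 0–14=6345, 15–29=3107, 30–44=9341, 45–59=4476, 60–74=3526
After projecting period 2:
Births: 3107 * 0.482 = 1498  |  9341 * 0.363 = 3391 — total 4889
15–29: 6345 * 0.971 = 6161
30–44: 3107 * 0.963 = 2992
45–59: 9341 * 0.973 = 9089
60–74: 4476 * 0.953 = 4266
Population now: 0–14=4889, 15–29=6161, 30–44=2992, 45–59=9089, 60–74=4266
After projecting period 3:
Births: 6161 * 0.482 = 2970  |  2992 * 0.363 = 1086 — total 4056
15–29: 4889 * 0.971 = 4747
30–44: 6161 * 0.963 = 5933
45–59: 2992 * 0.973 = 2911
60–74: 9089 * 0.953 = 8662
Population now: 0–14=4056, 15–29=4747, 30–44=5933, 45–59=2911, 60–74=8662
Scenario B total after 3 periods: 26309
Difference B − A = 26309 − 25633 = 676

676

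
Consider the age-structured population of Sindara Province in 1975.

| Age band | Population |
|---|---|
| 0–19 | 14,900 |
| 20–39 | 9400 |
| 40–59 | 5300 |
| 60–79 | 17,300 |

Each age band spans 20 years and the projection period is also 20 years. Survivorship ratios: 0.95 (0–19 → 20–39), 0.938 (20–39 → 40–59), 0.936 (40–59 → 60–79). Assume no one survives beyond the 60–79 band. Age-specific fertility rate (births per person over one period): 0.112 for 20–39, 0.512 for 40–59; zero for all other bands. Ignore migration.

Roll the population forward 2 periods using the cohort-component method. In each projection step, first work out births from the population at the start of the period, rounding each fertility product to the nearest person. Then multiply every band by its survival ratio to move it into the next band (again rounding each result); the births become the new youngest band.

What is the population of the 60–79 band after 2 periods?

8253

Let band 1 be 0–19 through band 4 = 60–79.
Period 1.
Births: 9400 * 0.112 = 1053, 5300 * 0.512 = 2714 → total 3767
Band 2: 14900 * 0.95 = 14155
Band 3: 9400 * 0.938 = 8817
Band 4: 5300 * 0.936 = 4961
→ [3767, 14155, 8817, 4961]
Period 2.
Births: 14155 * 0.112 = 1585, 8817 * 0.512 = 4514 → total 6099
Band 2: 3767 * 0.95 = 3579
Band 3: 14155 * 0.938 = 13277
Band 4: 8817 * 0.936 = 8253
→ [6099, 3579, 13277, 8253]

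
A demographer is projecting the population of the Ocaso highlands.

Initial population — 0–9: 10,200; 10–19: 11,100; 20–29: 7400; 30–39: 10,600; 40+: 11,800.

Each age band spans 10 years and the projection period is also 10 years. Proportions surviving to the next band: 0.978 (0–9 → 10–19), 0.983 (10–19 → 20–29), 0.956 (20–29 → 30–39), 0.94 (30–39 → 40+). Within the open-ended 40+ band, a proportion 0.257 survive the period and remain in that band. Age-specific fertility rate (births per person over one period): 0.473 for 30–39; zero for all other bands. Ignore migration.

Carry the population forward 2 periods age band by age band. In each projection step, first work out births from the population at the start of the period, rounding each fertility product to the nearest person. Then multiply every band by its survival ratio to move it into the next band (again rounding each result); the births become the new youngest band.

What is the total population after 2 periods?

After projecting period 1:
Births: 10600 × 0.473 = 5014
10–19: 10200 × 0.978 = 9976
20–29: 11100 × 0.983 = 10911
30–39: 7400 × 0.956 = 7074
40+: 10600 × 0.94 + 11800 × 0.257 = 9964 + 3033 = 12997
→ [5014, 9976, 10911, 7074, 12997]
After projecting period 2:
Births: 7074 × 0.473 = 3346
10–19: 5014 × 0.978 = 4904
20–29: 9976 × 0.983 = 9806
30–39: 10911 × 0.956 = 10431
40+: 7074 × 0.94 + 12997 × 0.257 = 6650 + 3340 = 9990
→ [3346, 4904, 9806, 10431, 9990]
Total after period 2: 3346 + 4904 + 9806 + 10431 + 9990 = 38477

38477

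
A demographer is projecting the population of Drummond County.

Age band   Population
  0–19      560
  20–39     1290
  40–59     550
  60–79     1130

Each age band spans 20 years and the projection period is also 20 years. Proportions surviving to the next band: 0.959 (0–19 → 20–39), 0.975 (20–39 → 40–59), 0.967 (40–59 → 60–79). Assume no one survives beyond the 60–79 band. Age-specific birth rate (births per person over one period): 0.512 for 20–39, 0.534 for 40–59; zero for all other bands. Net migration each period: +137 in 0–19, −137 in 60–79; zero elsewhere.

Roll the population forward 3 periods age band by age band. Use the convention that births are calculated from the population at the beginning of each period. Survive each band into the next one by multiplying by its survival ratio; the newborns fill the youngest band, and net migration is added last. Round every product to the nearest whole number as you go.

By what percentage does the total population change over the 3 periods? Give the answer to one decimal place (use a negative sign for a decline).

-4.2

Call the bands 1 to 4, youngest first.
— Period 1 —
Births: 1290 × 0.512 = 660, 550 × 0.534 = 294 — total 954
Band 2: 560 × 0.959 = 537
Band 3: 1290 × 0.975 = 1258
Band 4: 550 × 0.967 = 532
Net migration: Band 1 + 137 → 1091; Band 4 − 137 → 395
→ [1091, 537, 1258, 395]
— Period 2 —
Births: 537 × 0.512 = 275, 1258 × 0.534 = 672 — total 947
Band 2: 1091 × 0.959 = 1046
Band 3: 537 × 0.975 = 524
Band 4: 1258 × 0.967 = 1216
Net migration: Band 1 + 137 → 1084; Band 4 − 137 → 1079
→ [1084, 1046, 524, 1079]
— Period 3 —
Births: 1046 × 0.512 = 536, 524 × 0.534 = 280 — total 816
Band 2: 1084 × 0.959 = 1040
Band 3: 1046 × 0.975 = 1020
Band 4: 524 × 0.967 = 507
Net migration: Band 1 + 137 → 953; Band 4 − 137 → 370
→ [953, 1040, 1020, 370]
Total: 3530 → 3383; change = -147; percentage change = -4.2%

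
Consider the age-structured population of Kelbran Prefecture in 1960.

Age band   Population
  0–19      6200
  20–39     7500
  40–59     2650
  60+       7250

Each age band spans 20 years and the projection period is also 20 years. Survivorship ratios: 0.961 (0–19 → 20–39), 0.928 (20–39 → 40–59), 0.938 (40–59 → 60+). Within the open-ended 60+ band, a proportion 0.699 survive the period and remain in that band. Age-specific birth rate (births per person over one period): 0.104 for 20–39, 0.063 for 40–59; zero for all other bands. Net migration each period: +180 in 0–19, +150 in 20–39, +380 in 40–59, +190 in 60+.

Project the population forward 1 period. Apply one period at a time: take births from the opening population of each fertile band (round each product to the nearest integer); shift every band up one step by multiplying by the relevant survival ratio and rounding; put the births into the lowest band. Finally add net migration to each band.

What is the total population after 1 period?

Let band 1 be 0–19 through band 4 = 60+.
[period 1]
Births: 7500 × 0.104 = 780, 2650 × 0.063 = 167 ⇒ total 947
Band 2: 6200 × 0.961 = 5958
Band 3: 7500 × 0.928 = 6960
Band 4: 2650 × 0.938 + 7250 × 0.699 = 2486 + 5068 = 7554
Net migration: Band 1 + 180 → 1127; Band 2 + 150 → 6108; Band 3 + 380 → 7340; Band 4 + 190 → 7744
End of period: [1127, 6108, 7340, 7744]
Total after period 1: 1127 + 6108 + 7340 + 7744 = 22319

22319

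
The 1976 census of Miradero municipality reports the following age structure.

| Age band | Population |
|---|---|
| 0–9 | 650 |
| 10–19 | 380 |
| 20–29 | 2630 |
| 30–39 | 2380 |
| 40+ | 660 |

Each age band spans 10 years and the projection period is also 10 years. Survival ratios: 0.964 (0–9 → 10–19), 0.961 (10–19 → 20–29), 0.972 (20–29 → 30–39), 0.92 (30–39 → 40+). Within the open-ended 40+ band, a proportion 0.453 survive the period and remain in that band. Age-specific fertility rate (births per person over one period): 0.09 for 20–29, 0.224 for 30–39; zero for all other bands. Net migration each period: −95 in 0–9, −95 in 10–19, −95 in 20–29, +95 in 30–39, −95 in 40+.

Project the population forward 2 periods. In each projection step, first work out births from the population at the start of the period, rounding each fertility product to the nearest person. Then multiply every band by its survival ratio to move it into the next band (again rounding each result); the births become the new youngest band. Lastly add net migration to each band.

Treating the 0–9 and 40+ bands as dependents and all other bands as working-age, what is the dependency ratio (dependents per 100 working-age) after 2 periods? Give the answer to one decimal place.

Call the groups 1 to 5, youngest first.
Period 1.
Births: 2630 * 0.09 = 237 ; 2380 * 0.224 = 533 → 770
Group 2: 650 * 0.964 = 627
Group 3: 380 * 0.961 = 365
Group 4: 2630 * 0.972 = 2556
Group 5: 2380 * 0.92 + 660 * 0.453 = 2190 + 299 = 2489
Net migration: Group 1 − 95 → 675; Group 2 − 95 → 532; Group 3 − 95 → 270; Group 4 + 95 → 2651; Group 5 − 95 → 2394
→ [675, 532, 270, 2651, 2394]
Period 2.
Births: 270 * 0.09 = 24 ; 2651 * 0.224 = 594 → 618
Group 2: 675 * 0.964 = 651
Group 3: 532 * 0.961 = 511
Group 4: 270 * 0.972 = 262
Group 5: 2651 * 0.92 + 2394 * 0.453 = 2439 + 1084 = 3523
Net migration: Group 1 − 95 → 523; Group 2 − 95 → 556; Group 3 − 95 → 416; Group 4 + 95 → 357; Group 5 − 95 → 3428
→ [523, 556, 416, 357, 3428]
Dependents (band 0–9 + band 40+) = 523 + 3428 = 3951; working-age = 1329; ratio = 3951/1329 × 100 = 297.3

297.3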